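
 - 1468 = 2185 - 3653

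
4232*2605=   11024360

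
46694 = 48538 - 1844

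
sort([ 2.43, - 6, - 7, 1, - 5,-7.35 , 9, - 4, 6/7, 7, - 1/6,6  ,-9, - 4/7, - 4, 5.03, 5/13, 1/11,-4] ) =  [ - 9, - 7.35, - 7, - 6, - 5, - 4 , - 4,-4, - 4/7, - 1/6, 1/11, 5/13, 6/7, 1 , 2.43, 5.03,6, 7, 9]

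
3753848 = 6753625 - 2999777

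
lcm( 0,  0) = 0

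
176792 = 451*392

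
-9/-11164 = 9/11164 = 0.00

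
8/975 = 8/975  =  0.01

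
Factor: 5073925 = 5^2 * 31^1*6547^1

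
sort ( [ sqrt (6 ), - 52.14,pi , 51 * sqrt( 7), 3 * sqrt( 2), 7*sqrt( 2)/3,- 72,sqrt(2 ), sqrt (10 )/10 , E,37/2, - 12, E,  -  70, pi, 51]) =[ - 72, - 70,- 52.14, - 12,sqrt( 10 )/10, sqrt(2), sqrt( 6), E,  E, pi, pi, 7*sqrt( 2)/3,3*sqrt( 2 ), 37/2, 51,  51*sqrt ( 7 )] 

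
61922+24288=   86210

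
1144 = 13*88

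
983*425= 417775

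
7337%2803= 1731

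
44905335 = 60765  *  739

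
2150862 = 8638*249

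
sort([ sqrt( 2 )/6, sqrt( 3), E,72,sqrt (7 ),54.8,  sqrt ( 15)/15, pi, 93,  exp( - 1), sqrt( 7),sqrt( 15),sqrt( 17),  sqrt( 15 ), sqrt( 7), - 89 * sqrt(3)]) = [ - 89*sqrt ( 3), sqrt ( 2)/6, sqrt( 15) /15,exp( - 1 ), sqrt( 3), sqrt( 7),sqrt (7), sqrt( 7 ),E, pi, sqrt( 15),  sqrt (15 ), sqrt( 17) , 54.8,72, 93 ] 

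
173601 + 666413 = 840014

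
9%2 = 1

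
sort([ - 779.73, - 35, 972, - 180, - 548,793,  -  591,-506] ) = [ - 779.73,-591, - 548, - 506 , - 180, -35,793, 972 ] 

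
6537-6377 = 160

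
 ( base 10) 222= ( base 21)AC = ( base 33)6O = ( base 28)7q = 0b11011110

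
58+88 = 146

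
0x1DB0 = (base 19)1210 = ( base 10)7600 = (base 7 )31105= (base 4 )1312300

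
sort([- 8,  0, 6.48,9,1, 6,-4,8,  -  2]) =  [-8, - 4, - 2,  0, 1,  6,6.48,8,9]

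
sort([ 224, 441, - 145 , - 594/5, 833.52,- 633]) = [ - 633, - 145, - 594/5, 224, 441, 833.52]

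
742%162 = 94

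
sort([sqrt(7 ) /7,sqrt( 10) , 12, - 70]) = [ - 70,sqrt( 7)/7,sqrt( 10),12 ]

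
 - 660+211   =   - 449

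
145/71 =2 + 3/71= 2.04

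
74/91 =74/91 = 0.81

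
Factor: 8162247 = 3^1*109^2*229^1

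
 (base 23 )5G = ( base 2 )10000011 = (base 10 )131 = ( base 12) AB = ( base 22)5l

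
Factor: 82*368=2^5*23^1*41^1 = 30176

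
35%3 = 2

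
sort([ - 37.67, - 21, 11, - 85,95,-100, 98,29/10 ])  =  [ - 100,-85, - 37.67, - 21, 29/10, 11, 95, 98] 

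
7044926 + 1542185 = 8587111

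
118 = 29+89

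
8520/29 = 8520/29=293.79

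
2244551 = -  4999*( - 449)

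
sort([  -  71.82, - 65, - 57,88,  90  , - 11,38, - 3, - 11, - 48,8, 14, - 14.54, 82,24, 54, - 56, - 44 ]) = [ - 71.82,- 65, - 57, - 56, - 48, - 44, - 14.54, - 11, - 11, - 3,  8,14,  24,38, 54,82,88 , 90]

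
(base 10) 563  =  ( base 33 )h2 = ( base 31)i5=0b1000110011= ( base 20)183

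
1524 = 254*6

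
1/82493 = 1/82493 = 0.00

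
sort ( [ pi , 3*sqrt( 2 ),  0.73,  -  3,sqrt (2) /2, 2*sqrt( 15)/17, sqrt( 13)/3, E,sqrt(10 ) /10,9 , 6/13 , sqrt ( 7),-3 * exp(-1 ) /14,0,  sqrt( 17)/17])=[ - 3,-3*exp(-1)/14, 0, sqrt(17)/17,sqrt(10)/10,  2*sqrt( 15)/17, 6/13,sqrt( 2) /2, 0.73,sqrt(13 )/3,sqrt( 7), E,  pi,3*sqrt( 2), 9 ]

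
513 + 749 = 1262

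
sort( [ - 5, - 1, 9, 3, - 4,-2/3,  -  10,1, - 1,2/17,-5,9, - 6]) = [ - 10, - 6, - 5, - 5, - 4, - 1,  -  1, - 2/3,2/17,1,3,9,9 ]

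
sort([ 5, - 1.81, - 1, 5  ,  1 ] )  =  [ - 1.81, - 1,1, 5,5 ]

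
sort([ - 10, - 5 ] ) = [ - 10, - 5] 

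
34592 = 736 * 47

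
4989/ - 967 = - 4989/967 = -5.16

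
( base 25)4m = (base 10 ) 122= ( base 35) 3H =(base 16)7a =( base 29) 46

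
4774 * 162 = 773388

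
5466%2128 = 1210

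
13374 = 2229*6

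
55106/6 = 27553/3 = 9184.33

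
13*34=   442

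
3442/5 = 688+2/5  =  688.40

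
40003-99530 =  - 59527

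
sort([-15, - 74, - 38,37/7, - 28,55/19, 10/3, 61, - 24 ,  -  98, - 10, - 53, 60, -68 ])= [ - 98, -74,-68, - 53, - 38,- 28, - 24 , - 15,-10,  55/19,  10/3 , 37/7,60 , 61]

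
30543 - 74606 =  - 44063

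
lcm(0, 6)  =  0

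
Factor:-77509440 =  - 2^6*3^3*5^1*8971^1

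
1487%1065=422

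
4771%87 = 73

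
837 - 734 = 103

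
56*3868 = 216608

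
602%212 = 178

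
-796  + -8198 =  - 8994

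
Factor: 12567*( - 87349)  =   - 3^1*59^1*71^1*113^1*773^1 = - 1097714883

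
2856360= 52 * 54930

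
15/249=5/83= 0.06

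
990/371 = 2 + 248/371 = 2.67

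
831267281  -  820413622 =10853659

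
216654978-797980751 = - 581325773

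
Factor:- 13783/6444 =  - 77/36 = - 2^(  -  2)*3^( - 2)*7^1 * 11^1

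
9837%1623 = 99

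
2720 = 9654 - 6934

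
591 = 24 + 567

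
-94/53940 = -1+26923/26970 = -0.00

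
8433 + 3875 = 12308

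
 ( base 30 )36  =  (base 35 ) 2Q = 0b1100000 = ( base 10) 96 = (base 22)48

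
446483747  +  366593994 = 813077741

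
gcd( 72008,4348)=4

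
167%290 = 167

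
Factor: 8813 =7^1*1259^1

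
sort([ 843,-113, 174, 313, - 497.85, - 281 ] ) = [ -497.85, - 281,- 113, 174, 313, 843] 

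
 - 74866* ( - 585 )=43796610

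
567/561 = 1 + 2/187 = 1.01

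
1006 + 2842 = 3848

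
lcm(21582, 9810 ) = 107910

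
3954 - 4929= - 975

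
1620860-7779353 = - 6158493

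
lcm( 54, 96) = 864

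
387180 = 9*43020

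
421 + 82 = 503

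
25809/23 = 1122 + 3/23 = 1122.13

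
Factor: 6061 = 11^1*19^1*29^1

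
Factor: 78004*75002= 5850456008 = 2^3*19501^1*37501^1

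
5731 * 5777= 33107987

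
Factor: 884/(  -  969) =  - 2^2*3^ ( - 1 )*13^1*19^(  -  1 ) = - 52/57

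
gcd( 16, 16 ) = 16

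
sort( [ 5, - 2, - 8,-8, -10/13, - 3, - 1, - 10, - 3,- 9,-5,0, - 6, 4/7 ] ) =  [ - 10,-9,-8,  -  8, - 6, - 5, - 3, - 3,-2, - 1, - 10/13, 0 , 4/7,5]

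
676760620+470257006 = 1147017626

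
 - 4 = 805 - 809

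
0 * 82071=0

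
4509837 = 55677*81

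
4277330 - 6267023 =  - 1989693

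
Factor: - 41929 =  - 23^1*1823^1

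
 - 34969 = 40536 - 75505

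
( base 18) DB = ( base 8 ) 365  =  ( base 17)e7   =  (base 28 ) 8L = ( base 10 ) 245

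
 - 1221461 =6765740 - 7987201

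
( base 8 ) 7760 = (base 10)4080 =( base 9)5533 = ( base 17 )E20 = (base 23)7g9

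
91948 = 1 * 91948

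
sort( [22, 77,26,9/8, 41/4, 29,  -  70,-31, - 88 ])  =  [ - 88,-70 , -31,  9/8,41/4, 22, 26,  29, 77 ] 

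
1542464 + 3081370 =4623834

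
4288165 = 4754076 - 465911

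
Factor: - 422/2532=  - 2^ ( - 1)*3^( - 1) =- 1/6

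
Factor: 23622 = 2^1*3^1*31^1*127^1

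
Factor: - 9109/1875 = - 3^( - 1)*5^( - 4)*9109^1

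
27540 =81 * 340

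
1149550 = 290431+859119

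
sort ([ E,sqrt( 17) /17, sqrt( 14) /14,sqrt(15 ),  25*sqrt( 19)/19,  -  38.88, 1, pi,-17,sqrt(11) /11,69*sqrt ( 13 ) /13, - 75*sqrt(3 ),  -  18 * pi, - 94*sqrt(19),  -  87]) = [ - 94*  sqrt (19), - 75*sqrt ( 3 ),-87, - 18*pi ,  -  38.88, - 17,sqrt( 17 ) /17,sqrt(  14) /14 , sqrt ( 11)/11,1, E,pi,sqrt( 15 ), 25*sqrt(19) /19,69*sqrt( 13)/13 ] 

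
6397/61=104+53/61 = 104.87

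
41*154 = 6314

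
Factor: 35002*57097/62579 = 181682654/5689=2^1 * 37^1*43^1*5689^( - 1 )*57097^1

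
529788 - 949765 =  - 419977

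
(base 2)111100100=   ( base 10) 484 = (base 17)1B8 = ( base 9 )587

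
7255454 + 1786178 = 9041632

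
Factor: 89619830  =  2^1*5^1* 8961983^1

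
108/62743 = 108/62743 =0.00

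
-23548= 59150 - 82698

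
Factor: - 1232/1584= -7/9 = - 3^( - 2)*7^1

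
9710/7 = 1387 + 1/7 = 1387.14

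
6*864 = 5184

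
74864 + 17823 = 92687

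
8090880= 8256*980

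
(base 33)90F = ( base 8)23130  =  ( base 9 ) 14416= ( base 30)ar6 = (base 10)9816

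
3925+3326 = 7251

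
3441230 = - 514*( - 6695 ) 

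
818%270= 8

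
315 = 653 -338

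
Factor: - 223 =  - 223^1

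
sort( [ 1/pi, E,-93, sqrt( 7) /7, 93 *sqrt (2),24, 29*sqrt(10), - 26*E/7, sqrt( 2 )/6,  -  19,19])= [ - 93, - 19, - 26*E/7, sqrt(2 )/6,1/pi, sqrt(7) /7, E, 19,24, 29*sqrt(10), 93*sqrt( 2)]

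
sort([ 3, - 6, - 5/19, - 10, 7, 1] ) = [ - 10 , - 6, - 5/19,1, 3,7 ]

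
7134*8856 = 63178704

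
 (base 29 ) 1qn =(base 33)1G1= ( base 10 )1618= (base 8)3122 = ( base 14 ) 838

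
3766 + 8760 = 12526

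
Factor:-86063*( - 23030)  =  2^1*5^1*7^2*47^1*89^1*967^1 = 1982030890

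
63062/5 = 12612 + 2/5 = 12612.40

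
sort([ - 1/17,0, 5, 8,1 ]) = [-1/17, 0,  1,5,8] 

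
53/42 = 1 + 11/42  =  1.26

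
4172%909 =536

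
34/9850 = 17/4925 = 0.00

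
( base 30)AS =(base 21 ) fd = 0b101001000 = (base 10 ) 328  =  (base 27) c4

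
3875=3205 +670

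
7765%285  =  70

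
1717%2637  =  1717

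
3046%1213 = 620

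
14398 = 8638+5760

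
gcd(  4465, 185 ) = 5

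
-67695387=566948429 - 634643816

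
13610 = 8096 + 5514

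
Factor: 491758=2^1*19^1*12941^1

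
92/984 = 23/246 =0.09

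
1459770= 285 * 5122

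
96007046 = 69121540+26885506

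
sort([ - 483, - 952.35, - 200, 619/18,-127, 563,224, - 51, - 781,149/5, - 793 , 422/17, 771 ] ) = [- 952.35, - 793,-781,-483 , - 200 , - 127,-51,422/17,149/5 , 619/18, 224,  563, 771] 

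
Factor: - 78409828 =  - 2^2 * 7^1*173^1 * 16187^1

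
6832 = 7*976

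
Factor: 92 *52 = 2^4*13^1*23^1 =4784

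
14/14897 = 14/14897 = 0.00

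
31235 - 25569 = 5666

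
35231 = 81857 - 46626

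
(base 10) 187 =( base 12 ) 137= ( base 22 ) 8B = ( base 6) 511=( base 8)273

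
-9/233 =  - 9/233 = -0.04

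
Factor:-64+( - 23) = - 3^1 * 29^1 =- 87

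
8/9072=1/1134 = 0.00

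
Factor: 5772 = 2^2*3^1*13^1*37^1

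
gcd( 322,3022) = 2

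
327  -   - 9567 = 9894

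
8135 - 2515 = 5620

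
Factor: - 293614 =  - 2^1 * 146807^1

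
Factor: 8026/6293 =2^1 * 7^( - 1 )*29^( - 1 )*31^( - 1 )*4013^1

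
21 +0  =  21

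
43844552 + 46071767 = 89916319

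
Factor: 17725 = 5^2*709^1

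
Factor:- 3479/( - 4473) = 7/9 = 3^( - 2 )*7^1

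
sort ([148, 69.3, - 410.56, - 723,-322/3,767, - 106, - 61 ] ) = [ - 723, - 410.56, - 322/3, - 106, - 61,69.3,148, 767] 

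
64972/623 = 64972/623 = 104.29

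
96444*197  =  18999468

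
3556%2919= 637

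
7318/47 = 155 +33/47 =155.70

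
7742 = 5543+2199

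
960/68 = 240/17  =  14.12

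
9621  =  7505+2116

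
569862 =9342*61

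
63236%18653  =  7277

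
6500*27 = 175500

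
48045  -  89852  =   -41807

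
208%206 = 2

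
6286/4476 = 1 + 905/2238 = 1.40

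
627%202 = 21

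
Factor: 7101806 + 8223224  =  15325030  =  2^1*5^1*7^1*37^1*61^1*97^1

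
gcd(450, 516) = 6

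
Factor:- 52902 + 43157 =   -  5^1*1949^1 = - 9745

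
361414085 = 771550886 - 410136801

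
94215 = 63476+30739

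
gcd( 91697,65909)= 1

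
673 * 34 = 22882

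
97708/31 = 97708/31 = 3151.87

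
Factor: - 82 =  - 2^1 * 41^1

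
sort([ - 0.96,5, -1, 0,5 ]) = [  -  1, - 0.96, 0,5,5]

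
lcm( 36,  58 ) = 1044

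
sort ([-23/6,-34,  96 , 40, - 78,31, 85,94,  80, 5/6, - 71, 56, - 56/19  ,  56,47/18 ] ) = [ - 78, - 71 ,-34, - 23/6,  -  56/19,5/6,47/18,31,  40,56,56,80, 85,94, 96]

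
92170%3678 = 220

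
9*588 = 5292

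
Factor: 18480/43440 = 77/181 = 7^1*11^1*181^( - 1)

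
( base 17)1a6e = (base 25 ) cgj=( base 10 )7919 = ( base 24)DHN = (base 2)1111011101111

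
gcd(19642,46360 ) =122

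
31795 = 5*6359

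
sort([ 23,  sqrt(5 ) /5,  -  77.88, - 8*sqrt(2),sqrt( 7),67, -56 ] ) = [ - 77.88, - 56,-8*sqrt ( 2), sqrt( 5 )/5,sqrt( 7),23, 67]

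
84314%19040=8154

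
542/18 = 271/9 =30.11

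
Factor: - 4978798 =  - 2^1*11^1 *19^1*43^1*277^1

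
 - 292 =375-667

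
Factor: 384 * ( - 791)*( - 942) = 286126848 = 2^8 *3^2*7^1*113^1*157^1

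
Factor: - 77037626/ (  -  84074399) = 2^1*23^1*37^1*47^(- 1 ) * 1109^( -1)* 1613^( - 1 ) * 45263^1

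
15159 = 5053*3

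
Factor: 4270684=2^2*11^1* 31^2*101^1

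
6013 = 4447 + 1566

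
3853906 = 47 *81998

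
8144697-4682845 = 3461852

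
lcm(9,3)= 9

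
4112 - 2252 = 1860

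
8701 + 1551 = 10252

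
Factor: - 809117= -23^1*127^1*277^1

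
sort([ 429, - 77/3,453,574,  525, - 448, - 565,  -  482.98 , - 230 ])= [ - 565, - 482.98, - 448,  -  230, -77/3, 429,  453,  525 , 574]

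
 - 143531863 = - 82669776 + -60862087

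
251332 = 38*6614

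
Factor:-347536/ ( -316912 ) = 7^1*107^1 *683^(-1) = 749/683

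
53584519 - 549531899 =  - 495947380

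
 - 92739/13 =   -  7134 + 3/13 = - 7133.77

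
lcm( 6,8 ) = 24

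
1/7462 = 1/7462 =0.00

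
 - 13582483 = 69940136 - 83522619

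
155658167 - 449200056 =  - 293541889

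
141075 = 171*825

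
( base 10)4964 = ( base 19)de5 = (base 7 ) 20321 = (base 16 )1364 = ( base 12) 2A58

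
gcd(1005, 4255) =5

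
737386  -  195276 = 542110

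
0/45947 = 0  =  0.00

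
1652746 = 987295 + 665451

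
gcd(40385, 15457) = 41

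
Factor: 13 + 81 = 2^1*47^1 =94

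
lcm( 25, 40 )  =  200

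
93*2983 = 277419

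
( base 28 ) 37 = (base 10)91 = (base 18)51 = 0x5B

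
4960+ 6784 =11744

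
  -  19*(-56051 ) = 1064969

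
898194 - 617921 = 280273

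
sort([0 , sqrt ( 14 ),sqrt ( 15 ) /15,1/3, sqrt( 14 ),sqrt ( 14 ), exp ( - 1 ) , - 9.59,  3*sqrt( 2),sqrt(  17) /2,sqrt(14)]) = [ - 9.59,0,sqrt(15 )/15, 1/3,exp ( - 1),sqrt(17)/2,sqrt(14 ),sqrt ( 14),sqrt( 14 ),sqrt ( 14), 3*sqrt(2 ) ]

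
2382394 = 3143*758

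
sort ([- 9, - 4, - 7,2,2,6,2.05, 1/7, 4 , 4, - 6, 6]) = [ - 9, - 7, - 6 , - 4,1/7,2,2, 2.05,4,4,6,6] 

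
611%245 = 121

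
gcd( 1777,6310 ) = 1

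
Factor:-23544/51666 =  - 36/79 = - 2^2*3^2*79^( - 1 )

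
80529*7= 563703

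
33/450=11/150 = 0.07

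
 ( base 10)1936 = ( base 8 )3620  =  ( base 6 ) 12544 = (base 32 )1SG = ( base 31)20E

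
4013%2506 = 1507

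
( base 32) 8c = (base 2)100001100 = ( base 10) 268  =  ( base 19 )e2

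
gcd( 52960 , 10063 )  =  1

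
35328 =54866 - 19538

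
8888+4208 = 13096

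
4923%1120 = 443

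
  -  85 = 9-94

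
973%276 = 145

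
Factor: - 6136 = - 2^3 * 13^1*59^1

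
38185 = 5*7637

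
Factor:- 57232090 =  - 2^1*5^1*5723209^1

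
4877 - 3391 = 1486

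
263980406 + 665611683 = 929592089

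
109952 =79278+30674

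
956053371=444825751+511227620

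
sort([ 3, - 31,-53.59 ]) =[- 53.59,- 31,3 ]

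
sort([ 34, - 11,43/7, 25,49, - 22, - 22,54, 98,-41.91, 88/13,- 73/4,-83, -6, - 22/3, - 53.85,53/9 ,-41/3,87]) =[ - 83, - 53.85, - 41.91, -22,-22, -73/4, - 41/3, - 11 ,- 22/3 ,  -  6 , 53/9,43/7, 88/13, 25, 34,49, 54,87,98]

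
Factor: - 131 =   -  131^1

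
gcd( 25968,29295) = 3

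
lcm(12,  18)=36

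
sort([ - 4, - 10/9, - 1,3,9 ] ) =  [ - 4, - 10/9, - 1, 3, 9] 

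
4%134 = 4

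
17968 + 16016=33984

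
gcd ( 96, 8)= 8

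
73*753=54969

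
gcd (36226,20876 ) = 614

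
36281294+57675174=93956468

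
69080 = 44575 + 24505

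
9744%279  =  258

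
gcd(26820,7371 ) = 9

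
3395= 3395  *1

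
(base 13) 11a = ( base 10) 192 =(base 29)6I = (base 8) 300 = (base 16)c0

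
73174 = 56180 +16994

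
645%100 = 45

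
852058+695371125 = 696223183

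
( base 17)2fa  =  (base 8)1513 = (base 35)O3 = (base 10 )843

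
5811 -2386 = 3425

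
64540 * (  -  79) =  - 5098660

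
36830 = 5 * 7366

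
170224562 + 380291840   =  550516402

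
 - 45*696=-31320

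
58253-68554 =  - 10301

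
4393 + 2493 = 6886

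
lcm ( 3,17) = 51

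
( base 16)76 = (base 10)118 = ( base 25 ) 4i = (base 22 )58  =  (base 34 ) 3g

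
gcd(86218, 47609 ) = 1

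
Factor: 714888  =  2^3*3^2*9929^1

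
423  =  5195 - 4772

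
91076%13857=7934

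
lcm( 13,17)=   221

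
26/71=26/71 = 0.37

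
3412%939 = 595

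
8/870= 4/435 = 0.01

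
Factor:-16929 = - 3^4*11^1*19^1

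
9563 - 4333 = 5230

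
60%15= 0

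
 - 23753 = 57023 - 80776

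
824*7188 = 5922912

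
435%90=75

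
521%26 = 1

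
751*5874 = 4411374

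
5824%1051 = 569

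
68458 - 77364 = - 8906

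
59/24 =59/24 = 2.46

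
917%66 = 59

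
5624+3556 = 9180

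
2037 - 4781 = -2744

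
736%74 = 70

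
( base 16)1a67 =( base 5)204014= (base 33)66r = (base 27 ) 979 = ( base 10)6759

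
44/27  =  1  +  17/27 =1.63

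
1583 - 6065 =-4482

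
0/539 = 0 = 0.00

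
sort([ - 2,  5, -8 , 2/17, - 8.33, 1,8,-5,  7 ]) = [ - 8.33 , - 8, - 5, - 2, 2/17,1,5, 7,  8]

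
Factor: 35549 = 19^1*1871^1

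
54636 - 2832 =51804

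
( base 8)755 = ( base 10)493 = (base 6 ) 2141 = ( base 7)1303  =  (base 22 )109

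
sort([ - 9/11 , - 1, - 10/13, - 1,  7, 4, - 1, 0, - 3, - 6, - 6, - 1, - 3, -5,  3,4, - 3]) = [ - 6 , - 6,- 5, - 3,-3 , - 3, - 1,  -  1 , - 1, - 1, - 9/11, - 10/13, 0,3,4,4,7] 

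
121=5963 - 5842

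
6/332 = 3/166 = 0.02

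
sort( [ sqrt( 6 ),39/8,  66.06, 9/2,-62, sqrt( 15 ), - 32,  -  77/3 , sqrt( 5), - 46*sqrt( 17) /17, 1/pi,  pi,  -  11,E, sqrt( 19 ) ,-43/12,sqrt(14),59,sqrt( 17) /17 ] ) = [ - 62,  -  32 ,  -  77/3,-46*sqrt( 17)/17, - 11,  -  43/12,sqrt( 17)/17,1/pi , sqrt(5),  sqrt ( 6 ),  E,pi,  sqrt(14), sqrt( 15),sqrt(19 ),9/2,  39/8 , 59, 66.06 ] 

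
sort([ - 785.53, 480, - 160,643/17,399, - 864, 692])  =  [ - 864, - 785.53,  -  160,643/17, 399,480,692 ]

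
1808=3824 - 2016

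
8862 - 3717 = 5145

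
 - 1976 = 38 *( -52 ) 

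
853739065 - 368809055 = 484930010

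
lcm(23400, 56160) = 280800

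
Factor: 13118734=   2^1 *47^1*67^1 * 2083^1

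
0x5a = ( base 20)4A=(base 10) 90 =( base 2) 1011010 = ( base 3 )10100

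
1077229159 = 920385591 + 156843568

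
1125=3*375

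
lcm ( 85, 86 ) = 7310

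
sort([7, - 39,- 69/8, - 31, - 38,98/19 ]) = [ - 39, - 38, -31, - 69/8,98/19,7 ]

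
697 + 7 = 704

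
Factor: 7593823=7593823^1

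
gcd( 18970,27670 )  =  10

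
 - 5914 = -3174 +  - 2740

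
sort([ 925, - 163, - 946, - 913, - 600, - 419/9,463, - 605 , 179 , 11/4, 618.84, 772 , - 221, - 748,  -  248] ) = [ - 946, - 913, - 748, - 605, - 600 ,  -  248,-221, - 163, - 419/9, 11/4, 179, 463,618.84, 772, 925]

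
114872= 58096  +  56776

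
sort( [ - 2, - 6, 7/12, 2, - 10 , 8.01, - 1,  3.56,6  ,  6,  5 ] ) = [ - 10, - 6 , - 2, - 1, 7/12,2,3.56, 5,6, 6,8.01] 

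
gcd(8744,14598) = 2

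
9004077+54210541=63214618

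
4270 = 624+3646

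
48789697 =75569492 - 26779795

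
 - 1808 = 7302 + -9110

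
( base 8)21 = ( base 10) 17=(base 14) 13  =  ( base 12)15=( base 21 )H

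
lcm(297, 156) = 15444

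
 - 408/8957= - 408/8957  =  - 0.05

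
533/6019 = 41/463 = 0.09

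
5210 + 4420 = 9630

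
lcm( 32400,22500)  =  810000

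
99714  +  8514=108228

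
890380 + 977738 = 1868118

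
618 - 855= -237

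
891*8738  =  7785558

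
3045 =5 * 609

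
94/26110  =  47/13055 = 0.00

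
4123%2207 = 1916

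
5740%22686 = 5740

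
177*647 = 114519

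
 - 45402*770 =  - 34959540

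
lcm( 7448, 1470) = 111720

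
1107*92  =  101844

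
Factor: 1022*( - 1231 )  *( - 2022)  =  2^2*3^1*7^1 * 73^1*337^1*1231^1 = 2543841804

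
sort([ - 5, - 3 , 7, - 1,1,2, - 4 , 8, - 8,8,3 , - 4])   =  [-8,  -  5, - 4, - 4, - 3, - 1,1,  2,3, 7, 8,8]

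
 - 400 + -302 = -702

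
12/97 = 12/97  =  0.12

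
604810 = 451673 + 153137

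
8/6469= 8/6469 = 0.00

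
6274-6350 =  - 76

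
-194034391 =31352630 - 225387021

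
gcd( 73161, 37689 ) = 2217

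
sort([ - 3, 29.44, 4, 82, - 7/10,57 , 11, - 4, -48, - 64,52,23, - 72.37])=[ - 72.37, - 64, - 48, - 4, -3, - 7/10, 4 , 11,  23,29.44, 52,57, 82 ]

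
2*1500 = 3000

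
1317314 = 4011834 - 2694520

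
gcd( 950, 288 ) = 2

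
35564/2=17782 =17782.00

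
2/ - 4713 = -2/4713 = - 0.00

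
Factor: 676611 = 3^2*13^1*5783^1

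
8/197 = 8/197 = 0.04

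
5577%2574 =429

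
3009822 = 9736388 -6726566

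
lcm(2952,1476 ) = 2952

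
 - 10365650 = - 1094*9475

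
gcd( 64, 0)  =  64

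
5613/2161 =5613/2161 = 2.60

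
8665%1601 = 660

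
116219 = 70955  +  45264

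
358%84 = 22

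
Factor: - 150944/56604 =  - 8/3 = -2^3 * 3^( - 1 ) 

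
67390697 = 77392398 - 10001701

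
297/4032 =33/448 = 0.07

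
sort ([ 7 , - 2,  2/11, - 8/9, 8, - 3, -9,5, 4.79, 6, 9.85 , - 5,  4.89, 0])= [ - 9,-5, - 3, - 2, - 8/9,  0, 2/11,4.79 , 4.89, 5, 6,7,8, 9.85 ] 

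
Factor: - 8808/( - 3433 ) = 2^3*3^1*367^1 * 3433^( - 1 ) 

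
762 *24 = 18288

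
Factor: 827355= 3^1*5^1*19^1*2903^1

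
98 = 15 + 83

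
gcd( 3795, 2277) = 759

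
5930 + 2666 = 8596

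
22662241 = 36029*629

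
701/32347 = 701/32347 =0.02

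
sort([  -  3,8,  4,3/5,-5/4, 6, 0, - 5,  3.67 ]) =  [ - 5, - 3, - 5/4,0,  3/5, 3.67,  4,  6, 8]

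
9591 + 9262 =18853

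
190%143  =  47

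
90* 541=48690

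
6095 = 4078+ 2017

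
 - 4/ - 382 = 2/191 = 0.01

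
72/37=1 + 35/37 = 1.95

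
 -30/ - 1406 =15/703 = 0.02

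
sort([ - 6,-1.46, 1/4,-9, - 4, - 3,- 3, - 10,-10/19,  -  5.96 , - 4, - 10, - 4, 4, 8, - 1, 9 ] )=[ - 10,-10, - 9, - 6, - 5.96,-4,-4,-4,  -  3 , - 3, - 1.46, - 1, - 10/19, 1/4 , 4,8,9]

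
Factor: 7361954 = 2^1*827^1*4451^1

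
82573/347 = 82573/347 = 237.96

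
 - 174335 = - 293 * 595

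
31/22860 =31/22860 = 0.00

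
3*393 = 1179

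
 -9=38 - 47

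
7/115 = 7/115=   0.06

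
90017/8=90017/8 = 11252.12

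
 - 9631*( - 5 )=48155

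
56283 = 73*771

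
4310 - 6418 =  - 2108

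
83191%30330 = 22531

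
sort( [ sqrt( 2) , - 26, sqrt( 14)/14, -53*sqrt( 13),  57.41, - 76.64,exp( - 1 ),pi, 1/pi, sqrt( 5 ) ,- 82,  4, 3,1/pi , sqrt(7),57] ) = [-53*sqrt(13),  -  82, - 76.64,-26, sqrt( 14)/14, 1/pi, 1/pi, exp(-1),sqrt(2), sqrt( 5 ), sqrt( 7) , 3, pi, 4, 57 , 57.41]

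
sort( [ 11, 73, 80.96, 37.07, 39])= [ 11, 37.07, 39, 73,  80.96 ] 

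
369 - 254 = 115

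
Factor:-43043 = -7^1*11^1* 13^1*43^1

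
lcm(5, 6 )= 30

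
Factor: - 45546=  - 2^1*3^1 *7591^1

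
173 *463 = 80099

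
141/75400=141/75400 =0.00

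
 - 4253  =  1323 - 5576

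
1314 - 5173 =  -3859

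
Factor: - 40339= - 13^1*29^1 * 107^1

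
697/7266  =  697/7266 = 0.10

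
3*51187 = 153561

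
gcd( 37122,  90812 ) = 2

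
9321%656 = 137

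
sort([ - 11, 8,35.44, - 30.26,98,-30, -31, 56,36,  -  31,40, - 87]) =[- 87, - 31,-31  ,-30.26 ,  -  30,  -  11,8, 35.44,36, 40, 56,98 ] 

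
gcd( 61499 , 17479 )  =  1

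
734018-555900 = 178118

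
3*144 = 432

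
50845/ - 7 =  - 7264+3/7=- 7263.57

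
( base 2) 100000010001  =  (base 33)1TJ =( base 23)3ki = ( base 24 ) 3e1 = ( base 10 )2065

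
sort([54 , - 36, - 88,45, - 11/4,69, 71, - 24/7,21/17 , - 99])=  [ - 99, - 88, - 36, - 24/7, - 11/4,21/17,45,54,69,71 ] 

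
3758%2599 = 1159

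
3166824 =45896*69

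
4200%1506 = 1188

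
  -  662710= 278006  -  940716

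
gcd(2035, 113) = 1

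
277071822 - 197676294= 79395528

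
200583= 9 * 22287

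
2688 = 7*384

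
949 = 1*949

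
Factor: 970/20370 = 3^( -1)*7^( - 1)  =  1/21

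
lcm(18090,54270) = 54270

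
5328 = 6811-1483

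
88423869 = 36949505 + 51474364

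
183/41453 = 183/41453 = 0.00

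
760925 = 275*2767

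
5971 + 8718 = 14689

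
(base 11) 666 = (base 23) 1BG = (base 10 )798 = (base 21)1H0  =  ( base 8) 1436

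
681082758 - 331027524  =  350055234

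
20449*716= 14641484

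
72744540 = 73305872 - 561332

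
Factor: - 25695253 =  - 1171^1*21943^1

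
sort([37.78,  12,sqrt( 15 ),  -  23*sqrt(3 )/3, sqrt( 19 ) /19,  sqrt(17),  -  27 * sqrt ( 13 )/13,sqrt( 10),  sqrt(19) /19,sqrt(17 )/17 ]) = [-23*sqrt( 3 ) /3,  -  27*sqrt( 13 )/13,sqrt( 19)/19,sqrt( 19) /19, sqrt( 17 )/17,sqrt(10 ),sqrt( 15 ),sqrt( 17 ),12,37.78]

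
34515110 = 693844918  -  659329808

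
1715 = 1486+229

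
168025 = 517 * 325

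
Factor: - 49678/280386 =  - 3^( - 2 ) * 37^( - 1)*59^1 = - 59/333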